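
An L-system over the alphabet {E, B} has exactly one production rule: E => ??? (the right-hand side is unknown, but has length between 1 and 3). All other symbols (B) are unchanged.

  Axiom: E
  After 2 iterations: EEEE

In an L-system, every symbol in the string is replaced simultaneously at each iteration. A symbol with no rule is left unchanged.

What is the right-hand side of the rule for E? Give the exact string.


Answer: EE

Derivation:
Trying E => EE:
  Step 0: E
  Step 1: EE
  Step 2: EEEE
Matches the given result.


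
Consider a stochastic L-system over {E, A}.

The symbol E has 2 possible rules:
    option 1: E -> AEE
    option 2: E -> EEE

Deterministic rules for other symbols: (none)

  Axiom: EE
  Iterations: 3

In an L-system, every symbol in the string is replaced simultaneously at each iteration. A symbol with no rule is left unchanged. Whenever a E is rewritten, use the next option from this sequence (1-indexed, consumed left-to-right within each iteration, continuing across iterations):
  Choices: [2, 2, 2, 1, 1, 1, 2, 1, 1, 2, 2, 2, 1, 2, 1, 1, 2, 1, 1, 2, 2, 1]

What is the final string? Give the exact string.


Step 0: EE
Step 1: EEEEEE  (used choices [2, 2])
Step 2: EEEAEEAEEAEEEEEAEE  (used choices [2, 1, 1, 1, 2, 1])
Step 3: AEEEEEEEEAEEEAEEAEEEAEEAAEEEEEAEEAEEEEEAEEEAEE  (used choices [1, 2, 2, 2, 1, 2, 1, 1, 2, 1, 1, 2, 2, 1])

Answer: AEEEEEEEEAEEEAEEAEEEAEEAAEEEEEAEEAEEEEEAEEEAEE


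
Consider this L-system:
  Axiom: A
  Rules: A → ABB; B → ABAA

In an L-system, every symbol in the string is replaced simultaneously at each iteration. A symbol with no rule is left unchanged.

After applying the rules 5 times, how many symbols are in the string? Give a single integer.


Step 0: length = 1
Step 1: length = 3
Step 2: length = 11
Step 3: length = 37
Step 4: length = 129
Step 5: length = 443

Answer: 443


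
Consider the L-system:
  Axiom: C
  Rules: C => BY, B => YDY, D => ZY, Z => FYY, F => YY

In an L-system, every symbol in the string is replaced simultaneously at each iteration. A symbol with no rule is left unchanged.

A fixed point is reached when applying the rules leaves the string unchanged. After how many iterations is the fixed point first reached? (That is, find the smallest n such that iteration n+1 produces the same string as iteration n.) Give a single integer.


Step 0: C
Step 1: BY
Step 2: YDYY
Step 3: YZYYY
Step 4: YFYYYYY
Step 5: YYYYYYYY
Step 6: YYYYYYYY  (unchanged — fixed point at step 5)

Answer: 5


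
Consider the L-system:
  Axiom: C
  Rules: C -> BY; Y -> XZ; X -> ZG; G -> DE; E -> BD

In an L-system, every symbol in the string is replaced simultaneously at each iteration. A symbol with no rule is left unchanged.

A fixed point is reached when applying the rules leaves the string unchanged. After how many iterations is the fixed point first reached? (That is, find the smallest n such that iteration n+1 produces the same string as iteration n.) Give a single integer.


Step 0: C
Step 1: BY
Step 2: BXZ
Step 3: BZGZ
Step 4: BZDEZ
Step 5: BZDBDZ
Step 6: BZDBDZ  (unchanged — fixed point at step 5)

Answer: 5


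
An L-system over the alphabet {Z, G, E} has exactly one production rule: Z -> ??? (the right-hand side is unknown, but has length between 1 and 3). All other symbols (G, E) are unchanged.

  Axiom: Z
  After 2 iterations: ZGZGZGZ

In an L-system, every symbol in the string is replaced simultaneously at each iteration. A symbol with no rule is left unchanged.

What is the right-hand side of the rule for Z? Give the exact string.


Trying Z -> ZGZ:
  Step 0: Z
  Step 1: ZGZ
  Step 2: ZGZGZGZ
Matches the given result.

Answer: ZGZ


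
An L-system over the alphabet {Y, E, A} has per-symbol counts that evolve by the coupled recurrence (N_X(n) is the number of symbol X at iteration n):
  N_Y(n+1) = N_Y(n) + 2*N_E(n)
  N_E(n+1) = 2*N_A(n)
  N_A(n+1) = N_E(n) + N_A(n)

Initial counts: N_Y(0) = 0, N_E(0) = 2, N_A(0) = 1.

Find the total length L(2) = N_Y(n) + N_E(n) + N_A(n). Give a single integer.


Step 0: N_Y=0, N_E=2, N_A=1, L=3
Step 1: N_Y=4, N_E=2, N_A=3, L=9
Step 2: N_Y=8, N_E=6, N_A=5, L=19

Answer: 19


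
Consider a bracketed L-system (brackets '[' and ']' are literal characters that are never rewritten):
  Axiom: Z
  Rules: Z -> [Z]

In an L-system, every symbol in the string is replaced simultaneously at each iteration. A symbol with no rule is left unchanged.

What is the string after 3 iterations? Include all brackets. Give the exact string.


Step 0: Z
Step 1: [Z]
Step 2: [[Z]]
Step 3: [[[Z]]]

Answer: [[[Z]]]


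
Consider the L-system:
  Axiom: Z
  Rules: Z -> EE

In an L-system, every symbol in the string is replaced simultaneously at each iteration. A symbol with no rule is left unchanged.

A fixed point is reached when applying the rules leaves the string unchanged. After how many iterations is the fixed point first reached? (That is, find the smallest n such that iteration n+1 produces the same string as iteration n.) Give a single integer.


Step 0: Z
Step 1: EE
Step 2: EE  (unchanged — fixed point at step 1)

Answer: 1


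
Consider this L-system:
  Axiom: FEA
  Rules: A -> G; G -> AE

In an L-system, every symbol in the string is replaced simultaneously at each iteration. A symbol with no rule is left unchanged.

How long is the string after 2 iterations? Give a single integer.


Answer: 4

Derivation:
Step 0: length = 3
Step 1: length = 3
Step 2: length = 4


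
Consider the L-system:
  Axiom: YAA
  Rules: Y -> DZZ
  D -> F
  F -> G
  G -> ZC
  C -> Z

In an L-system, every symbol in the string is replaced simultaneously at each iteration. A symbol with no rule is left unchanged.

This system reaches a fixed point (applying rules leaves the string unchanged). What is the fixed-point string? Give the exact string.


Answer: ZZZZAA

Derivation:
Step 0: YAA
Step 1: DZZAA
Step 2: FZZAA
Step 3: GZZAA
Step 4: ZCZZAA
Step 5: ZZZZAA
Step 6: ZZZZAA  (unchanged — fixed point at step 5)


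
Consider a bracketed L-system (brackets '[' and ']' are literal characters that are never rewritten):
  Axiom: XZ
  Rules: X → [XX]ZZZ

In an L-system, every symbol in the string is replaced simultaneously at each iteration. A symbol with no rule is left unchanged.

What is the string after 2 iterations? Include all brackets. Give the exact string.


Answer: [[XX]ZZZ[XX]ZZZ]ZZZZ

Derivation:
Step 0: XZ
Step 1: [XX]ZZZZ
Step 2: [[XX]ZZZ[XX]ZZZ]ZZZZ


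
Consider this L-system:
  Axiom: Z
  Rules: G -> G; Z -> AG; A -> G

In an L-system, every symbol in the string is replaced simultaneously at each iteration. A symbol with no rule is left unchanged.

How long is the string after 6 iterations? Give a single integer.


Answer: 2

Derivation:
Step 0: length = 1
Step 1: length = 2
Step 2: length = 2
Step 3: length = 2
Step 4: length = 2
Step 5: length = 2
Step 6: length = 2


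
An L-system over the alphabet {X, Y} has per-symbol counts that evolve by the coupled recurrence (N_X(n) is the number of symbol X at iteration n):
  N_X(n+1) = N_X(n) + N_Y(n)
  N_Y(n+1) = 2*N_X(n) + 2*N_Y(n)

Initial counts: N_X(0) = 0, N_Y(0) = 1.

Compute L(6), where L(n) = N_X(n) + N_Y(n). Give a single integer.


Answer: 729

Derivation:
Step 0: N_X=0, N_Y=1, L=1
Step 1: N_X=1, N_Y=2, L=3
Step 2: N_X=3, N_Y=6, L=9
Step 3: N_X=9, N_Y=18, L=27
Step 4: N_X=27, N_Y=54, L=81
Step 5: N_X=81, N_Y=162, L=243
Step 6: N_X=243, N_Y=486, L=729


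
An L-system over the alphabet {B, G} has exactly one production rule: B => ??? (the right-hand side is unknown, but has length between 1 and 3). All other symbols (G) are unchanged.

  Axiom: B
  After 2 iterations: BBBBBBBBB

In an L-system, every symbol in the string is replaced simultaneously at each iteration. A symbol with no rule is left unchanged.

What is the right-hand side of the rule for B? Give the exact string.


Answer: BBB

Derivation:
Trying B => BBB:
  Step 0: B
  Step 1: BBB
  Step 2: BBBBBBBBB
Matches the given result.


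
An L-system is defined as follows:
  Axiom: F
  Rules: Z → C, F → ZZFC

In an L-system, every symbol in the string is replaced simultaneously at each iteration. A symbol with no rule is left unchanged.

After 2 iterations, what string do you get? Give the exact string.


Step 0: F
Step 1: ZZFC
Step 2: CCZZFCC

Answer: CCZZFCC


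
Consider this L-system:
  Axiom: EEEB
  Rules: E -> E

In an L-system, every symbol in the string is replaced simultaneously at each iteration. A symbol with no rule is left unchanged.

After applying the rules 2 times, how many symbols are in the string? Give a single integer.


Step 0: length = 4
Step 1: length = 4
Step 2: length = 4

Answer: 4


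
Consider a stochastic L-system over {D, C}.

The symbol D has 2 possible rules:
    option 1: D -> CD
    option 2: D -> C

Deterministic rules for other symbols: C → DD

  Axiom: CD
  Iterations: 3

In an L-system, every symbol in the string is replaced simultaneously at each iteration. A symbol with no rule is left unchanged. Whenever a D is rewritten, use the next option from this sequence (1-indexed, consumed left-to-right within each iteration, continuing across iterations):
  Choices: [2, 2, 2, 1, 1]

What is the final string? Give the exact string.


Answer: DDDDCDCD

Derivation:
Step 0: CD
Step 1: DDC  (used choices [2])
Step 2: CCDD  (used choices [2, 2])
Step 3: DDDDCDCD  (used choices [1, 1])


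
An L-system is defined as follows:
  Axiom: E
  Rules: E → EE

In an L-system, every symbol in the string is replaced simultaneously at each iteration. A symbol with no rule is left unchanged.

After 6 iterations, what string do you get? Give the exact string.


Answer: EEEEEEEEEEEEEEEEEEEEEEEEEEEEEEEEEEEEEEEEEEEEEEEEEEEEEEEEEEEEEEEE

Derivation:
Step 0: E
Step 1: EE
Step 2: EEEE
Step 3: EEEEEEEE
Step 4: EEEEEEEEEEEEEEEE
Step 5: EEEEEEEEEEEEEEEEEEEEEEEEEEEEEEEE
Step 6: EEEEEEEEEEEEEEEEEEEEEEEEEEEEEEEEEEEEEEEEEEEEEEEEEEEEEEEEEEEEEEEE


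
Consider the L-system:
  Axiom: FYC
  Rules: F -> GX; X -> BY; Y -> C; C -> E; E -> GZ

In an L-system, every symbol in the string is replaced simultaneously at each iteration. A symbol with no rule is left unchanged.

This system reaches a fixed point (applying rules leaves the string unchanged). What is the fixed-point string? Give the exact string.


Step 0: FYC
Step 1: GXCE
Step 2: GBYEGZ
Step 3: GBCGZGZ
Step 4: GBEGZGZ
Step 5: GBGZGZGZ
Step 6: GBGZGZGZ  (unchanged — fixed point at step 5)

Answer: GBGZGZGZ


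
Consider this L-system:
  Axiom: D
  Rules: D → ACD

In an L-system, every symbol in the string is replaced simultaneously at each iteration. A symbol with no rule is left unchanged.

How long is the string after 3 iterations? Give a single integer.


Step 0: length = 1
Step 1: length = 3
Step 2: length = 5
Step 3: length = 7

Answer: 7


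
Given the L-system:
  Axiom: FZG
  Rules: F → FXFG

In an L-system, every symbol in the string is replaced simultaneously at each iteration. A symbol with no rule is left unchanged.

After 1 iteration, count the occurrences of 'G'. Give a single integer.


Step 0: FZG  (1 'G')
Step 1: FXFGZG  (2 'G')

Answer: 2


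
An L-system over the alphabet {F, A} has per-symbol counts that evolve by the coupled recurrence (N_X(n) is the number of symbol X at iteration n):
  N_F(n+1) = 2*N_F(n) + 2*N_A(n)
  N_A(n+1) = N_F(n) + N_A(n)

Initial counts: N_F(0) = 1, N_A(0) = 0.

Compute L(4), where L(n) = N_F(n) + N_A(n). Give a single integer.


Step 0: N_F=1, N_A=0, L=1
Step 1: N_F=2, N_A=1, L=3
Step 2: N_F=6, N_A=3, L=9
Step 3: N_F=18, N_A=9, L=27
Step 4: N_F=54, N_A=27, L=81

Answer: 81


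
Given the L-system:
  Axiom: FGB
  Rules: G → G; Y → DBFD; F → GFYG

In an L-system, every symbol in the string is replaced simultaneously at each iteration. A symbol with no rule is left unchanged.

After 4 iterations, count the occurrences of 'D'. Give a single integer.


Answer: 8

Derivation:
Step 0: FGB  (0 'D')
Step 1: GFYGGB  (0 'D')
Step 2: GGFYGDBFDGGB  (2 'D')
Step 3: GGGFYGDBFDGDBGFYGDGGB  (4 'D')
Step 4: GGGGFYGDBFDGDBGFYGDGDBGGFYGDBFDGDGGB  (8 'D')


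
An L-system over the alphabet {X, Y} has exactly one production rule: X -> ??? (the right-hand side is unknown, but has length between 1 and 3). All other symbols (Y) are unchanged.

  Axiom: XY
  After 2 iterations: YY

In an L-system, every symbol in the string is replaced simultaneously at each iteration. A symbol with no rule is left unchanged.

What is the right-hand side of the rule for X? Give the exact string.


Trying X -> Y:
  Step 0: XY
  Step 1: YY
  Step 2: YY
Matches the given result.

Answer: Y


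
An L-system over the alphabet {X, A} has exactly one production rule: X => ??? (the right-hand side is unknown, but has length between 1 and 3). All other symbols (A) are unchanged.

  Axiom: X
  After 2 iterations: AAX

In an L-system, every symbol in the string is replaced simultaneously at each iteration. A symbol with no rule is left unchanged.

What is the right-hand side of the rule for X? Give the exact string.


Trying X => AX:
  Step 0: X
  Step 1: AX
  Step 2: AAX
Matches the given result.

Answer: AX


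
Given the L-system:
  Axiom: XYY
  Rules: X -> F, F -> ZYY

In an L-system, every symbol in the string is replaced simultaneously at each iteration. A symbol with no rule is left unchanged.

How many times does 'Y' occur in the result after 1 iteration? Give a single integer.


Step 0: XYY  (2 'Y')
Step 1: FYY  (2 'Y')

Answer: 2


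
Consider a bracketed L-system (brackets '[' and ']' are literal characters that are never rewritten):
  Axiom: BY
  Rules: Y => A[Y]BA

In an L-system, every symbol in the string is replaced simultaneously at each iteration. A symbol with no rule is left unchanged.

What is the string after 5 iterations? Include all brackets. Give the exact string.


Answer: BA[A[A[A[A[Y]BA]BA]BA]BA]BA

Derivation:
Step 0: BY
Step 1: BA[Y]BA
Step 2: BA[A[Y]BA]BA
Step 3: BA[A[A[Y]BA]BA]BA
Step 4: BA[A[A[A[Y]BA]BA]BA]BA
Step 5: BA[A[A[A[A[Y]BA]BA]BA]BA]BA


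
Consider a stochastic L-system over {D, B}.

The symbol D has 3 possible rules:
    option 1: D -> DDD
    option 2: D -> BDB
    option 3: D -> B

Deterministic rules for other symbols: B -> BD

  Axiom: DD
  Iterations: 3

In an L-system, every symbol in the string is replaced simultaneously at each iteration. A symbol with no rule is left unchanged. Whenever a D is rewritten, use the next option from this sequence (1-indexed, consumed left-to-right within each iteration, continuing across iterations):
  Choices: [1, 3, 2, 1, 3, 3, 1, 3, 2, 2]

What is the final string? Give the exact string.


Answer: BDBBDDDDBBDBBDBDBDB

Derivation:
Step 0: DD
Step 1: DDDB  (used choices [1, 3])
Step 2: BDBDDDBBD  (used choices [2, 1, 3])
Step 3: BDBBDDDDBBDBBDBDBDB  (used choices [3, 1, 3, 2, 2])


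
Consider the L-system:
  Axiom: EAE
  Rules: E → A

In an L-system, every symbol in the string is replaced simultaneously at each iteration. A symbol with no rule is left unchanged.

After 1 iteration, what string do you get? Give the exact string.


Answer: AAA

Derivation:
Step 0: EAE
Step 1: AAA


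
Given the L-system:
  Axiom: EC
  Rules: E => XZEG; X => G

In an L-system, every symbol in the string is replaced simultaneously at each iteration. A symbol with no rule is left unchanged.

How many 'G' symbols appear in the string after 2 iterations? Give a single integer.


Answer: 3

Derivation:
Step 0: EC  (0 'G')
Step 1: XZEGC  (1 'G')
Step 2: GZXZEGGC  (3 'G')


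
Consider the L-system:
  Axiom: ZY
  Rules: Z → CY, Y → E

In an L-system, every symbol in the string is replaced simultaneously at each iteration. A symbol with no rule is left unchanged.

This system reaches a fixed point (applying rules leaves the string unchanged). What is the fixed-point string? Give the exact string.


Step 0: ZY
Step 1: CYE
Step 2: CEE
Step 3: CEE  (unchanged — fixed point at step 2)

Answer: CEE


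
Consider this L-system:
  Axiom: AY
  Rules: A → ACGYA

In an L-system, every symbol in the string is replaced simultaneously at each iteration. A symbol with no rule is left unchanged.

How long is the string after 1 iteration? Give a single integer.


Step 0: length = 2
Step 1: length = 6

Answer: 6


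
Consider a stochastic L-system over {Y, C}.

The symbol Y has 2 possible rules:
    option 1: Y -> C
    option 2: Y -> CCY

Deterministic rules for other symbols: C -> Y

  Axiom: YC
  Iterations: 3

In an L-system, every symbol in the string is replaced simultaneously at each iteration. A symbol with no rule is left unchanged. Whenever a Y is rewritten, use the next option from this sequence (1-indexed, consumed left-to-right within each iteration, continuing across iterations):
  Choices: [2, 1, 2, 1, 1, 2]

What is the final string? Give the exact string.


Step 0: YC
Step 1: CCYY  (used choices [2])
Step 2: YYCCCY  (used choices [1, 2])
Step 3: CCYYYCCY  (used choices [1, 1, 2])

Answer: CCYYYCCY


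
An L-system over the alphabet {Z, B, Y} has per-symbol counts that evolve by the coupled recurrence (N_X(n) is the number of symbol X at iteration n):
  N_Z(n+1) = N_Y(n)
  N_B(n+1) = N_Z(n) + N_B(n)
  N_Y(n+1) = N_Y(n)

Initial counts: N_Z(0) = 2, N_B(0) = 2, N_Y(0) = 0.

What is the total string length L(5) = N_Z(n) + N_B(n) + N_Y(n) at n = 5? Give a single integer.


Step 0: N_Z=2, N_B=2, N_Y=0, L=4
Step 1: N_Z=0, N_B=4, N_Y=0, L=4
Step 2: N_Z=0, N_B=4, N_Y=0, L=4
Step 3: N_Z=0, N_B=4, N_Y=0, L=4
Step 4: N_Z=0, N_B=4, N_Y=0, L=4
Step 5: N_Z=0, N_B=4, N_Y=0, L=4

Answer: 4


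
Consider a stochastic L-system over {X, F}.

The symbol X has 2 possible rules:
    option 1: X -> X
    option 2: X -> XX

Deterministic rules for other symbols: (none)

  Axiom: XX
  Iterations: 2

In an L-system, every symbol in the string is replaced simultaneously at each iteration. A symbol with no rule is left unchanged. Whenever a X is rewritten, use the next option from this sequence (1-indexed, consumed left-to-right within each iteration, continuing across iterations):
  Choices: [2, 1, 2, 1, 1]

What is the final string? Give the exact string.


Step 0: XX
Step 1: XXX  (used choices [2, 1])
Step 2: XXXX  (used choices [2, 1, 1])

Answer: XXXX


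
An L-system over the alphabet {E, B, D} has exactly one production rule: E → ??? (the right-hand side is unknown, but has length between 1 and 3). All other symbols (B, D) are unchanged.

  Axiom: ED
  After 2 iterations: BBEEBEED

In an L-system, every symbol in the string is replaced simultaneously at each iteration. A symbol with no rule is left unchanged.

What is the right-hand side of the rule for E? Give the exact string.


Answer: BEE

Derivation:
Trying E → BEE:
  Step 0: ED
  Step 1: BEED
  Step 2: BBEEBEED
Matches the given result.


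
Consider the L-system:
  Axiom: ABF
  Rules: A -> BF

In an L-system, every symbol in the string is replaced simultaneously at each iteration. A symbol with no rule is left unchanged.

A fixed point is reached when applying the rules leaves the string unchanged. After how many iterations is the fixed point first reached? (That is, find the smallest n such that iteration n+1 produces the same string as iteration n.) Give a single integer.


Answer: 1

Derivation:
Step 0: ABF
Step 1: BFBF
Step 2: BFBF  (unchanged — fixed point at step 1)


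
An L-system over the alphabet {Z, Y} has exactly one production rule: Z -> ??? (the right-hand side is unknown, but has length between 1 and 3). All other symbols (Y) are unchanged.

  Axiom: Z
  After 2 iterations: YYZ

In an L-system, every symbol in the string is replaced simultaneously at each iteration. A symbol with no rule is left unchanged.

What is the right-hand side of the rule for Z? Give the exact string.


Trying Z -> YZ:
  Step 0: Z
  Step 1: YZ
  Step 2: YYZ
Matches the given result.

Answer: YZ


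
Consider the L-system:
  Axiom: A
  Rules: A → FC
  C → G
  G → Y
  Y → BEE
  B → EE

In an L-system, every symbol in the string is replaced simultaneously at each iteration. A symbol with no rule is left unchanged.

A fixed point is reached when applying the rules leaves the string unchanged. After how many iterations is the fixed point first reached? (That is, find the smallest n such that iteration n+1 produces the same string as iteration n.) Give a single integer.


Answer: 5

Derivation:
Step 0: A
Step 1: FC
Step 2: FG
Step 3: FY
Step 4: FBEE
Step 5: FEEEE
Step 6: FEEEE  (unchanged — fixed point at step 5)


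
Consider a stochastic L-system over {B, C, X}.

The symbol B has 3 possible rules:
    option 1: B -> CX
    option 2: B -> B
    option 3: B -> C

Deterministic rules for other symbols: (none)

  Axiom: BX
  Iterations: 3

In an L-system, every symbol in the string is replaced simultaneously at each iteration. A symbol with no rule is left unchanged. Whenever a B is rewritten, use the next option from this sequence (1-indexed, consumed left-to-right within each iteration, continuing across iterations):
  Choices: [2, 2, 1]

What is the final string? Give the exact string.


Answer: CXX

Derivation:
Step 0: BX
Step 1: BX  (used choices [2])
Step 2: BX  (used choices [2])
Step 3: CXX  (used choices [1])


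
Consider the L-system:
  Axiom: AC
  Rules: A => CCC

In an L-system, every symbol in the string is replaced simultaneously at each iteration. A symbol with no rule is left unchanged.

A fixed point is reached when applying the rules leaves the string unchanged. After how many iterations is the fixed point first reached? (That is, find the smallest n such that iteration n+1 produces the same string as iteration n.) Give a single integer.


Answer: 1

Derivation:
Step 0: AC
Step 1: CCCC
Step 2: CCCC  (unchanged — fixed point at step 1)


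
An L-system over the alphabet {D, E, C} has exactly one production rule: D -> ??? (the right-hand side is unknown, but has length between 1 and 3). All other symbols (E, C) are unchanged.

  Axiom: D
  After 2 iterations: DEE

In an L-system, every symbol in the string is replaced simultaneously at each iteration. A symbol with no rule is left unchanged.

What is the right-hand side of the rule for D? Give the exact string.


Trying D -> DE:
  Step 0: D
  Step 1: DE
  Step 2: DEE
Matches the given result.

Answer: DE


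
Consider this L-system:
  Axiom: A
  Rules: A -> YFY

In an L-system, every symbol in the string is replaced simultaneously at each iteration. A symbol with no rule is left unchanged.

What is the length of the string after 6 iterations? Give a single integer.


Step 0: length = 1
Step 1: length = 3
Step 2: length = 3
Step 3: length = 3
Step 4: length = 3
Step 5: length = 3
Step 6: length = 3

Answer: 3


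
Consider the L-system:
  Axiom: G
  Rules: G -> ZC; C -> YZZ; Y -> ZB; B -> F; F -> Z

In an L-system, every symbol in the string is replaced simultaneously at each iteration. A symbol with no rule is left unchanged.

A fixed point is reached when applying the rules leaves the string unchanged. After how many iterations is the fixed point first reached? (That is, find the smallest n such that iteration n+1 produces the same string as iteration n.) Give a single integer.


Step 0: G
Step 1: ZC
Step 2: ZYZZ
Step 3: ZZBZZ
Step 4: ZZFZZ
Step 5: ZZZZZ
Step 6: ZZZZZ  (unchanged — fixed point at step 5)

Answer: 5


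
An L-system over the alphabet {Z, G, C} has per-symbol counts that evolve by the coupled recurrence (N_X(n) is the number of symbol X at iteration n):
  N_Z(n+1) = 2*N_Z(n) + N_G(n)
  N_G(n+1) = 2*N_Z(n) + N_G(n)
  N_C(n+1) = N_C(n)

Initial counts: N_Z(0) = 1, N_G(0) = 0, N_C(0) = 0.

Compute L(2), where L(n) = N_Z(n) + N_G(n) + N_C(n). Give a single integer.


Step 0: N_Z=1, N_G=0, N_C=0, L=1
Step 1: N_Z=2, N_G=2, N_C=0, L=4
Step 2: N_Z=6, N_G=6, N_C=0, L=12

Answer: 12


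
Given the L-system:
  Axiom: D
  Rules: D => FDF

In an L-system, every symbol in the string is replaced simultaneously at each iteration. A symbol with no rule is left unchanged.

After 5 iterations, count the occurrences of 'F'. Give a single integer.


Answer: 10

Derivation:
Step 0: D  (0 'F')
Step 1: FDF  (2 'F')
Step 2: FFDFF  (4 'F')
Step 3: FFFDFFF  (6 'F')
Step 4: FFFFDFFFF  (8 'F')
Step 5: FFFFFDFFFFF  (10 'F')


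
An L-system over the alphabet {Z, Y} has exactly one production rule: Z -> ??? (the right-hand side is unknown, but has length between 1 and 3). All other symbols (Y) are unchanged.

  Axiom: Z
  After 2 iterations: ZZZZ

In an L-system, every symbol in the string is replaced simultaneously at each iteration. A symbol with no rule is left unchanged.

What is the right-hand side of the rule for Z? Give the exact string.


Answer: ZZ

Derivation:
Trying Z -> ZZ:
  Step 0: Z
  Step 1: ZZ
  Step 2: ZZZZ
Matches the given result.


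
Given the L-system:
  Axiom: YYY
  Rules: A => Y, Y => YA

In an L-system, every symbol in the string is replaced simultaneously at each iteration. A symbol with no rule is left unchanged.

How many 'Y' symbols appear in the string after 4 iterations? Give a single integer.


Answer: 15

Derivation:
Step 0: YYY  (3 'Y')
Step 1: YAYAYA  (3 'Y')
Step 2: YAYYAYYAY  (6 'Y')
Step 3: YAYYAYAYYAYAYYA  (9 'Y')
Step 4: YAYYAYAYYAYYAYAYYAYYAYAY  (15 'Y')


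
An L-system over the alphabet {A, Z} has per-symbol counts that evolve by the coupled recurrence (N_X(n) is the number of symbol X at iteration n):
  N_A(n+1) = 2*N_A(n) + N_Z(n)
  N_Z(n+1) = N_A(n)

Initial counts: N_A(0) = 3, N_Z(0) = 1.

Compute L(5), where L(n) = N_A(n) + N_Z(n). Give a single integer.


Answer: 338

Derivation:
Step 0: N_A=3, N_Z=1, L=4
Step 1: N_A=7, N_Z=3, L=10
Step 2: N_A=17, N_Z=7, L=24
Step 3: N_A=41, N_Z=17, L=58
Step 4: N_A=99, N_Z=41, L=140
Step 5: N_A=239, N_Z=99, L=338


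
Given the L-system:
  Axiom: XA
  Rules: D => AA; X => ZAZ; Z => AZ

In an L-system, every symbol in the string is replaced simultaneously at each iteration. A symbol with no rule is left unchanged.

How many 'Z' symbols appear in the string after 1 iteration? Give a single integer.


Answer: 2

Derivation:
Step 0: XA  (0 'Z')
Step 1: ZAZA  (2 'Z')


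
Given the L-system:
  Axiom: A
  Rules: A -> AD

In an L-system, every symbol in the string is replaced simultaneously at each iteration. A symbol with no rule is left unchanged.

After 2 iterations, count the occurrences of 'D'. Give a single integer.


Answer: 2

Derivation:
Step 0: A  (0 'D')
Step 1: AD  (1 'D')
Step 2: ADD  (2 'D')


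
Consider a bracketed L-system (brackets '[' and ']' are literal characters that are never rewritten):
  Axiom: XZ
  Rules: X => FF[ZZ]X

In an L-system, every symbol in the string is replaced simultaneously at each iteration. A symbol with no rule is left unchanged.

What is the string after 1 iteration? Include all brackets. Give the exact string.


Step 0: XZ
Step 1: FF[ZZ]XZ

Answer: FF[ZZ]XZ


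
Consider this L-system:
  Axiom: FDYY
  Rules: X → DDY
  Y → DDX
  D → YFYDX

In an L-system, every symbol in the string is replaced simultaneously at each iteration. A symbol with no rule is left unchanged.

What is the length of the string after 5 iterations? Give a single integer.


Step 0: length = 4
Step 1: length = 12
Step 2: length = 42
Step 3: length = 142
Step 4: length = 492
Step 5: length = 1692

Answer: 1692


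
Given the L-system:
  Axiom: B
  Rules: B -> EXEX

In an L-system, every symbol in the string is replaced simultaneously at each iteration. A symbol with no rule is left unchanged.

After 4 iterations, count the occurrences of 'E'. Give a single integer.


Answer: 2

Derivation:
Step 0: B  (0 'E')
Step 1: EXEX  (2 'E')
Step 2: EXEX  (2 'E')
Step 3: EXEX  (2 'E')
Step 4: EXEX  (2 'E')


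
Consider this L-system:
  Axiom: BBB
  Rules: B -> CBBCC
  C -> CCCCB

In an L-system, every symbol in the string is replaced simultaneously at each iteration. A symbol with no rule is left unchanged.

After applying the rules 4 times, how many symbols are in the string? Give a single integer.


Answer: 1875

Derivation:
Step 0: length = 3
Step 1: length = 15
Step 2: length = 75
Step 3: length = 375
Step 4: length = 1875


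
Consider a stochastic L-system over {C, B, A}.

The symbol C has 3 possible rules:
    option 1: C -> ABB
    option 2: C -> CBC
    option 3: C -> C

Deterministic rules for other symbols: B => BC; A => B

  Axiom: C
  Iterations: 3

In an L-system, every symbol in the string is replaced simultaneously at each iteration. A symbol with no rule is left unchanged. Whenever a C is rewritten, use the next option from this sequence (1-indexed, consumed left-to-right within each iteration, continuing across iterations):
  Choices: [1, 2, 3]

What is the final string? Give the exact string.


Answer: BCBCCBCBCC

Derivation:
Step 0: C
Step 1: ABB  (used choices [1])
Step 2: BBCBC  (used choices [])
Step 3: BCBCCBCBCC  (used choices [2, 3])


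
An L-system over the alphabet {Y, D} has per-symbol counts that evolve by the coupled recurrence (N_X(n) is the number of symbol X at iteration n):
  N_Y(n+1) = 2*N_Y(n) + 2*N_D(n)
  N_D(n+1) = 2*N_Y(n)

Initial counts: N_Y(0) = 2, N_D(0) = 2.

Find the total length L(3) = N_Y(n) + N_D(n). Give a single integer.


Answer: 128

Derivation:
Step 0: N_Y=2, N_D=2, L=4
Step 1: N_Y=8, N_D=4, L=12
Step 2: N_Y=24, N_D=16, L=40
Step 3: N_Y=80, N_D=48, L=128


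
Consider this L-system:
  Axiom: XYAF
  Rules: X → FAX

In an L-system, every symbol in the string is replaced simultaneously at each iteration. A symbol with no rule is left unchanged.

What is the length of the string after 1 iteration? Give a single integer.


Answer: 6

Derivation:
Step 0: length = 4
Step 1: length = 6


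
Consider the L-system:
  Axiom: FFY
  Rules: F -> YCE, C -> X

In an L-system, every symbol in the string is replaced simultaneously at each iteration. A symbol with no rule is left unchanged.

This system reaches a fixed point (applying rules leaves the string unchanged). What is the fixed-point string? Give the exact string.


Step 0: FFY
Step 1: YCEYCEY
Step 2: YXEYXEY
Step 3: YXEYXEY  (unchanged — fixed point at step 2)

Answer: YXEYXEY


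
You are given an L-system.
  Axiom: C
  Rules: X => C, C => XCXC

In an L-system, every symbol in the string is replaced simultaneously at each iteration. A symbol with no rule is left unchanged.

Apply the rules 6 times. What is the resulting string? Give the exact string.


Step 0: C
Step 1: XCXC
Step 2: CXCXCCXCXC
Step 3: XCXCCXCXCCXCXCXCXCCXCXCCXCXC
Step 4: CXCXCCXCXCXCXCCXCXCCXCXCXCXCCXCXCCXCXCCXCXCCXCXCXCXCCXCXCCXCXCXCXCCXCXCCXCXC
Step 5: XCXCCXCXCCXCXCXCXCCXCXCCXCXCCXCXCCXCXCXCXCCXCXCCXCXCXCXCCXCXCCXCXCCXCXCCXCXCXCXCCXCXCCXCXCXCXCCXCXCCXCXCXCXCCXCXCCXCXCXCXCCXCXCCXCXCCXCXCCXCXCXCXCCXCXCCXCXCXCXCCXCXCCXCXCCXCXCCXCXCXCXCCXCXCCXCXCXCXCCXCXCCXCXC
Step 6: CXCXCCXCXCXCXCCXCXCCXCXCXCXCCXCXCCXCXCCXCXCCXCXCXCXCCXCXCCXCXCXCXCCXCXCCXCXCXCXCCXCXCCXCXCXCXCCXCXCCXCXCCXCXCCXCXCXCXCCXCXCCXCXCXCXCCXCXCCXCXCCXCXCCXCXCXCXCCXCXCCXCXCXCXCCXCXCCXCXCXCXCCXCXCCXCXCXCXCCXCXCCXCXCCXCXCCXCXCXCXCCXCXCCXCXCXCXCCXCXCCXCXCCXCXCCXCXCXCXCCXCXCCXCXCXCXCCXCXCCXCXCCXCXCCXCXCXCXCCXCXCCXCXCXCXCCXCXCCXCXCCXCXCCXCXCXCXCCXCXCCXCXCXCXCCXCXCCXCXCXCXCCXCXCCXCXCXCXCCXCXCCXCXCCXCXCCXCXCXCXCCXCXCCXCXCXCXCCXCXCCXCXCCXCXCCXCXCXCXCCXCXCCXCXCXCXCCXCXCCXCXCXCXCCXCXCCXCXCXCXCCXCXCCXCXCCXCXCCXCXCXCXCCXCXCCXCXCXCXCCXCXCCXCXCCXCXCCXCXCXCXCCXCXCCXCXCXCXCCXCXCCXCXC

Answer: CXCXCCXCXCXCXCCXCXCCXCXCXCXCCXCXCCXCXCCXCXCCXCXCXCXCCXCXCCXCXCXCXCCXCXCCXCXCXCXCCXCXCCXCXCXCXCCXCXCCXCXCCXCXCCXCXCXCXCCXCXCCXCXCXCXCCXCXCCXCXCCXCXCCXCXCXCXCCXCXCCXCXCXCXCCXCXCCXCXCXCXCCXCXCCXCXCXCXCCXCXCCXCXCCXCXCCXCXCXCXCCXCXCCXCXCXCXCCXCXCCXCXCCXCXCCXCXCXCXCCXCXCCXCXCXCXCCXCXCCXCXCCXCXCCXCXCXCXCCXCXCCXCXCXCXCCXCXCCXCXCCXCXCCXCXCXCXCCXCXCCXCXCXCXCCXCXCCXCXCXCXCCXCXCCXCXCXCXCCXCXCCXCXCCXCXCCXCXCXCXCCXCXCCXCXCXCXCCXCXCCXCXCCXCXCCXCXCXCXCCXCXCCXCXCXCXCCXCXCCXCXCXCXCCXCXCCXCXCXCXCCXCXCCXCXCCXCXCCXCXCXCXCCXCXCCXCXCXCXCCXCXCCXCXCCXCXCCXCXCXCXCCXCXCCXCXCXCXCCXCXCCXCXC


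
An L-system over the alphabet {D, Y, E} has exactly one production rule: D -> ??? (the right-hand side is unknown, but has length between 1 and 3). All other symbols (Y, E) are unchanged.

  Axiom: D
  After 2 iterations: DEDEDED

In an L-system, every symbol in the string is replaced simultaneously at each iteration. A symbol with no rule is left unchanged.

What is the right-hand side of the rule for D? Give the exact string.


Answer: DED

Derivation:
Trying D -> DED:
  Step 0: D
  Step 1: DED
  Step 2: DEDEDED
Matches the given result.


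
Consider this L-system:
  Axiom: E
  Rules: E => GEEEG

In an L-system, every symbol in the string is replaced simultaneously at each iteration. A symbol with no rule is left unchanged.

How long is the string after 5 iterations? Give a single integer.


Step 0: length = 1
Step 1: length = 5
Step 2: length = 17
Step 3: length = 53
Step 4: length = 161
Step 5: length = 485

Answer: 485


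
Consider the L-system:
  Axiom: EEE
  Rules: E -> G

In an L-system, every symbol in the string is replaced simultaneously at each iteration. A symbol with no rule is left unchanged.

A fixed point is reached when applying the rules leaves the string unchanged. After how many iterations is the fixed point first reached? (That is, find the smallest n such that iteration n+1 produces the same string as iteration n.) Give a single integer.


Answer: 1

Derivation:
Step 0: EEE
Step 1: GGG
Step 2: GGG  (unchanged — fixed point at step 1)


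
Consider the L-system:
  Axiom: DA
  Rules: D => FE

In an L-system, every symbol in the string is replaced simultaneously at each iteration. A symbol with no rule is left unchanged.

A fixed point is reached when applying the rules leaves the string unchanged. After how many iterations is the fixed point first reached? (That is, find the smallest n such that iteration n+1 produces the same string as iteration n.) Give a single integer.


Answer: 1

Derivation:
Step 0: DA
Step 1: FEA
Step 2: FEA  (unchanged — fixed point at step 1)


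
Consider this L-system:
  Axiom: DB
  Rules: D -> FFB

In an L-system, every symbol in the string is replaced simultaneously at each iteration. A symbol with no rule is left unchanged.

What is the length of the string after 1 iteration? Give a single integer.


Answer: 4

Derivation:
Step 0: length = 2
Step 1: length = 4


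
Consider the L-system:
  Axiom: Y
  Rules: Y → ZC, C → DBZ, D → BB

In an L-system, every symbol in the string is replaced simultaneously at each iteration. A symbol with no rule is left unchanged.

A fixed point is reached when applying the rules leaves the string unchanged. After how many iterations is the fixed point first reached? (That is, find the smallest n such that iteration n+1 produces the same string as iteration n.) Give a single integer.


Answer: 3

Derivation:
Step 0: Y
Step 1: ZC
Step 2: ZDBZ
Step 3: ZBBBZ
Step 4: ZBBBZ  (unchanged — fixed point at step 3)


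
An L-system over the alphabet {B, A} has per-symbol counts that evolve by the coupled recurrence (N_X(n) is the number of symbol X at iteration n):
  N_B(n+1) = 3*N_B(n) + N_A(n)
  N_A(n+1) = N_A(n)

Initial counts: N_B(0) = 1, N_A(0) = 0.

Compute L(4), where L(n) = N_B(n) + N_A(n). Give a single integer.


Step 0: N_B=1, N_A=0, L=1
Step 1: N_B=3, N_A=0, L=3
Step 2: N_B=9, N_A=0, L=9
Step 3: N_B=27, N_A=0, L=27
Step 4: N_B=81, N_A=0, L=81

Answer: 81


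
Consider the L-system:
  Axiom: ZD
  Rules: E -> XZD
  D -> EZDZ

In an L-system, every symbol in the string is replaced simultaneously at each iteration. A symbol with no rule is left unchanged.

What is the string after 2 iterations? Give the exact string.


Answer: ZXZDZEZDZZ

Derivation:
Step 0: ZD
Step 1: ZEZDZ
Step 2: ZXZDZEZDZZ


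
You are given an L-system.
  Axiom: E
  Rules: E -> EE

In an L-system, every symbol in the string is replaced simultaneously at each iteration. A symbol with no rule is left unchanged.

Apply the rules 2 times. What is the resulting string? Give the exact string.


Step 0: E
Step 1: EE
Step 2: EEEE

Answer: EEEE


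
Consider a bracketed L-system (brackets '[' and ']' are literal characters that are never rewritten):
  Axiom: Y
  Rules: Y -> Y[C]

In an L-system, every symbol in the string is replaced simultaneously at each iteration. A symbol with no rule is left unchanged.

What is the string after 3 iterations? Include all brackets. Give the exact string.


Step 0: Y
Step 1: Y[C]
Step 2: Y[C][C]
Step 3: Y[C][C][C]

Answer: Y[C][C][C]


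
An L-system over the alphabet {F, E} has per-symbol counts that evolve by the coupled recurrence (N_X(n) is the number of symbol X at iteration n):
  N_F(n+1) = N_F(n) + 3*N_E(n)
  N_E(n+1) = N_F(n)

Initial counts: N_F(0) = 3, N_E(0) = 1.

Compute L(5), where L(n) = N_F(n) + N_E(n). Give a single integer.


Answer: 255

Derivation:
Step 0: N_F=3, N_E=1, L=4
Step 1: N_F=6, N_E=3, L=9
Step 2: N_F=15, N_E=6, L=21
Step 3: N_F=33, N_E=15, L=48
Step 4: N_F=78, N_E=33, L=111
Step 5: N_F=177, N_E=78, L=255


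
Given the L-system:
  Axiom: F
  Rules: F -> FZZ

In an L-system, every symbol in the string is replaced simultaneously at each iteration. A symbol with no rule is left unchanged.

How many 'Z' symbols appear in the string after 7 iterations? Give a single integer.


Answer: 14

Derivation:
Step 0: F  (0 'Z')
Step 1: FZZ  (2 'Z')
Step 2: FZZZZ  (4 'Z')
Step 3: FZZZZZZ  (6 'Z')
Step 4: FZZZZZZZZ  (8 'Z')
Step 5: FZZZZZZZZZZ  (10 'Z')
Step 6: FZZZZZZZZZZZZ  (12 'Z')
Step 7: FZZZZZZZZZZZZZZ  (14 'Z')


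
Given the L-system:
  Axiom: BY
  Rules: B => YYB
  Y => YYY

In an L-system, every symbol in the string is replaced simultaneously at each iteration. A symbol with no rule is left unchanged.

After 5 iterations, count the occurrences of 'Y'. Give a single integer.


Step 0: BY  (1 'Y')
Step 1: YYBYYY  (5 'Y')
Step 2: YYYYYYYYBYYYYYYYYY  (17 'Y')
Step 3: YYYYYYYYYYYYYYYYYYYYYYYYYYBYYYYYYYYYYYYYYYYYYYYYYYYYYY  (53 'Y')
Step 4: YYYYYYYYYYYYYYYYYYYYYYYYYYYYYYYYYYYYYYYYYYYYYYYYYYYYYYYYYYYYYYYYYYYYYYYYYYYYYYYYBYYYYYYYYYYYYYYYYYYYYYYYYYYYYYYYYYYYYYYYYYYYYYYYYYYYYYYYYYYYYYYYYYYYYYYYYYYYYYYYYY  (161 'Y')
Step 5: YYYYYYYYYYYYYYYYYYYYYYYYYYYYYYYYYYYYYYYYYYYYYYYYYYYYYYYYYYYYYYYYYYYYYYYYYYYYYYYYYYYYYYYYYYYYYYYYYYYYYYYYYYYYYYYYYYYYYYYYYYYYYYYYYYYYYYYYYYYYYYYYYYYYYYYYYYYYYYYYYYYYYYYYYYYYYYYYYYYYYYYYYYYYYYYYYYYYYYYYYYYYYYYYYYYYYYYYYYYYYYYYYYYYYYYYYYYYYYYYYYBYYYYYYYYYYYYYYYYYYYYYYYYYYYYYYYYYYYYYYYYYYYYYYYYYYYYYYYYYYYYYYYYYYYYYYYYYYYYYYYYYYYYYYYYYYYYYYYYYYYYYYYYYYYYYYYYYYYYYYYYYYYYYYYYYYYYYYYYYYYYYYYYYYYYYYYYYYYYYYYYYYYYYYYYYYYYYYYYYYYYYYYYYYYYYYYYYYYYYYYYYYYYYYYYYYYYYYYYYYYYYYYYYYYYYYYYYYYYYYYYYYY  (485 'Y')

Answer: 485


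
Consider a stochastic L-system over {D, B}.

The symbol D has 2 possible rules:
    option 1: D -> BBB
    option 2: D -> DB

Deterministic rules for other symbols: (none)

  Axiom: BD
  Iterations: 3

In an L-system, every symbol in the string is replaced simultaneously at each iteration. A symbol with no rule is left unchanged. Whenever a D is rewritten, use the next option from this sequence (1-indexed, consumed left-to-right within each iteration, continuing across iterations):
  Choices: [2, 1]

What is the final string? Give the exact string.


Step 0: BD
Step 1: BDB  (used choices [2])
Step 2: BBBBB  (used choices [1])
Step 3: BBBBB  (used choices [])

Answer: BBBBB


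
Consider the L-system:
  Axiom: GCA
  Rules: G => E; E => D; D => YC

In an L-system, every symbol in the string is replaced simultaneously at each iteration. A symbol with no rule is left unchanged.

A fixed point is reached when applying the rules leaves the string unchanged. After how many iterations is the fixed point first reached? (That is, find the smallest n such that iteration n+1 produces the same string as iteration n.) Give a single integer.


Answer: 3

Derivation:
Step 0: GCA
Step 1: ECA
Step 2: DCA
Step 3: YCCA
Step 4: YCCA  (unchanged — fixed point at step 3)


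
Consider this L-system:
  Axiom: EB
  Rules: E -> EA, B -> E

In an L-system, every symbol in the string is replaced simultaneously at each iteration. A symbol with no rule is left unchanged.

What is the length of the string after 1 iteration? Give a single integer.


Answer: 3

Derivation:
Step 0: length = 2
Step 1: length = 3
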